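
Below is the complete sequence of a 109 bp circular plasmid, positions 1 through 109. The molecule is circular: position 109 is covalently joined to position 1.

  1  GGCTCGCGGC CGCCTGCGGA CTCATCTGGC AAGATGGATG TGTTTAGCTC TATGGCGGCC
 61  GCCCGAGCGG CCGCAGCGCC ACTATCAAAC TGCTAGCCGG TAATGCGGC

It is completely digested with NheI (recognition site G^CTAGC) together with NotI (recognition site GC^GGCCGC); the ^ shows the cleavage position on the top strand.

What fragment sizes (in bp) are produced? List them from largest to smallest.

The NheI site (GCTAGC) starts at position 92.
NheI cuts after the first base of each site, so after position 92.
NotI sites (GCGGCCGC) start at positions 6, 55, 67.
NotI cuts after base 2 of each site, so after positions 7, 56, 68.
Combined cut positions: 7, 56, 68, 92.
Circular molecule, 4 cuts → 4 fragments:
  8–56 → 49 bp
  57–68 → 12 bp
  69–92 → 24 bp
  93–109 then 1–7 → 17 + 7 = 24 bp
Sorted largest to smallest: 49, 24, 24, 12 bp.

49, 24, 24, 12 bp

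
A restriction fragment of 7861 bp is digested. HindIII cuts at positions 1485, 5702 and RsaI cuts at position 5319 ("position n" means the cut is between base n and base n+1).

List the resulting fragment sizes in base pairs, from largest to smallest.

Combined cut positions (sorted): 1485, 5319, 5702.
Linear molecule, 3 cuts → 4 fragments:
  1485 − 0 = 1485 bp
  5319 − 1485 = 3834 bp
  5702 − 5319 = 383 bp
  7861 − 5702 = 2159 bp
Sorted largest to smallest: 3834, 2159, 1485, 383 bp.

3834, 2159, 1485, 383 bp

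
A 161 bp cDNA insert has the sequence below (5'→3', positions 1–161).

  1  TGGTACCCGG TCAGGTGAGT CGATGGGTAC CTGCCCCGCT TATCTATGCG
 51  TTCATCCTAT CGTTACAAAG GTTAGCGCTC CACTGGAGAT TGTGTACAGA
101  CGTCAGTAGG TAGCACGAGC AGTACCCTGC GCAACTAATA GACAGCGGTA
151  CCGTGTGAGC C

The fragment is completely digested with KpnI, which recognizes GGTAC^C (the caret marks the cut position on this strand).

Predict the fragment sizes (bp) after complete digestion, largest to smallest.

KpnI sites (GGTACC) start at positions 2, 26, 147.
KpnI cuts after base 5 of each site (before the last base), so after positions 6, 30, 151.
Linear molecule, 3 cuts → 4 fragments:
  1–6 → 6 bp
  7–30 → 24 bp
  31–151 → 121 bp
  152–161 → 10 bp
Sorted largest to smallest: 121, 24, 10, 6 bp.

121, 24, 10, 6 bp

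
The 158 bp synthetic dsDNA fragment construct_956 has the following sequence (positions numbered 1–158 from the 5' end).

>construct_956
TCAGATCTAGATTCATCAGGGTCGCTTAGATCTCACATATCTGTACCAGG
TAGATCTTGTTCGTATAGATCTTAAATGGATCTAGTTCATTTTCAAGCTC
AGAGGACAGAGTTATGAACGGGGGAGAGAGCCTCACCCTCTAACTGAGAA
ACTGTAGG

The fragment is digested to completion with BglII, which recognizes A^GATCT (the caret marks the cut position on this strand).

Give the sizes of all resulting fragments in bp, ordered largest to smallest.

BglII sites (AGATCT) start at positions 3, 28, 52, 67.
BglII cuts after the first base of each site, so after positions 3, 28, 52, 67.
Linear molecule, 4 cuts → 5 fragments:
  1–3 → 3 bp
  4–28 → 25 bp
  29–52 → 24 bp
  53–67 → 15 bp
  68–158 → 91 bp
Sorted largest to smallest: 91, 25, 24, 15, 3 bp.

91, 25, 24, 15, 3 bp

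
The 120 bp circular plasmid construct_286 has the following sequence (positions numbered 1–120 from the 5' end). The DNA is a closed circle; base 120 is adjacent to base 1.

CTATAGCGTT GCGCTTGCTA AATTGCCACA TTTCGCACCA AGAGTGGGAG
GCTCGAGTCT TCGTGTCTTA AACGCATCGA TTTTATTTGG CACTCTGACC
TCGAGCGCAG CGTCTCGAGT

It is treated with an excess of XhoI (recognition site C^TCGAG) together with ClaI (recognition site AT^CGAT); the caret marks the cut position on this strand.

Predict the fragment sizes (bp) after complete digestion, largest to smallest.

XhoI sites (CTCGAG) start at positions 52, 100, 114.
XhoI cuts after the first base of each site, so after positions 52, 100, 114.
The ClaI site (ATCGAT) starts at position 76.
ClaI cuts after base 2 of each site, so after position 77.
Combined cut positions: 52, 77, 100, 114.
Circular molecule, 4 cuts → 4 fragments:
  53–77 → 25 bp
  78–100 → 23 bp
  101–114 → 14 bp
  115–120 then 1–52 → 6 + 52 = 58 bp
Sorted largest to smallest: 58, 25, 23, 14 bp.

58, 25, 23, 14 bp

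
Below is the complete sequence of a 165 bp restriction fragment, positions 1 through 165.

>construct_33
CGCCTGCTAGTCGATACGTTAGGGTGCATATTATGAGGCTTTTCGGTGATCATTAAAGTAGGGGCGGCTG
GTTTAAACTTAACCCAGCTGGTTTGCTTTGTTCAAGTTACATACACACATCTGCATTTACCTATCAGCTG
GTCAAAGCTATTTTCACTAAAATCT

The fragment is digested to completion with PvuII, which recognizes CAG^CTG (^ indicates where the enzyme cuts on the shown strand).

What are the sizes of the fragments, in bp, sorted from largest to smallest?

87, 50, 28 bp

PvuII sites (CAGCTG) start at positions 85, 135.
PvuII cuts after base 3 of each site, so after positions 87, 137.
Linear molecule, 2 cuts → 3 fragments:
  1–87 → 87 bp
  88–137 → 50 bp
  138–165 → 28 bp
Sorted largest to smallest: 87, 50, 28 bp.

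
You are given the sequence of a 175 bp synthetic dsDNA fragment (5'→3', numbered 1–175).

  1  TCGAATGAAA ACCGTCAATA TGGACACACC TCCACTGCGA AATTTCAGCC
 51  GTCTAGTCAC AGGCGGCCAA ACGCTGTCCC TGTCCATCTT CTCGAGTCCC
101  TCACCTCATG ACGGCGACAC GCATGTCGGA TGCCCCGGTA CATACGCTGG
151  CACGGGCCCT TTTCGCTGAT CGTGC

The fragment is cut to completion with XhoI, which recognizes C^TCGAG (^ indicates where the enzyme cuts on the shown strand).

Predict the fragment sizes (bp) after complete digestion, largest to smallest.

The XhoI site (CTCGAG) starts at position 91.
XhoI cuts after the first base of each site, so after position 91.
Linear molecule, 1 cut → 2 fragments:
  1–91 → 91 bp
  92–175 → 84 bp
Sorted largest to smallest: 91, 84 bp.

91, 84 bp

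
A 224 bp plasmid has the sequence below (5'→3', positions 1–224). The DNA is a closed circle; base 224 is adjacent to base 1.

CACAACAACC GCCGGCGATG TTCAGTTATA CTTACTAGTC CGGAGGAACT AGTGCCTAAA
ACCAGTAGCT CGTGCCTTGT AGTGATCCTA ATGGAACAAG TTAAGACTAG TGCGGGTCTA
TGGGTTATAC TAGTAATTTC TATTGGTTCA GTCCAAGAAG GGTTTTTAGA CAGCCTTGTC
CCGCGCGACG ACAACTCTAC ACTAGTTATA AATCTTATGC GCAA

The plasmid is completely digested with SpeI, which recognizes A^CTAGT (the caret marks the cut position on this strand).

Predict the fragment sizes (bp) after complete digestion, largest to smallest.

72, 58, 57, 23, 14 bp

SpeI sites (ACTAGT) start at positions 34, 48, 106, 129, 201.
SpeI cuts after the first base of each site, so after positions 34, 48, 106, 129, 201.
Circular molecule, 5 cuts → 5 fragments:
  35–48 → 14 bp
  49–106 → 58 bp
  107–129 → 23 bp
  130–201 → 72 bp
  202–224 then 1–34 → 23 + 34 = 57 bp
Sorted largest to smallest: 72, 58, 57, 23, 14 bp.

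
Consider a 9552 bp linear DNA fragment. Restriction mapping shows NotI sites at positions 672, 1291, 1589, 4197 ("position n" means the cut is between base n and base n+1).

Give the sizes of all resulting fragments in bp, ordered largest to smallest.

5355, 2608, 672, 619, 298 bp

Linear molecule, 4 cuts → 5 fragments:
  672 − 0 = 672 bp
  1291 − 672 = 619 bp
  1589 − 1291 = 298 bp
  4197 − 1589 = 2608 bp
  9552 − 4197 = 5355 bp
Sorted largest to smallest: 5355, 2608, 672, 619, 298 bp.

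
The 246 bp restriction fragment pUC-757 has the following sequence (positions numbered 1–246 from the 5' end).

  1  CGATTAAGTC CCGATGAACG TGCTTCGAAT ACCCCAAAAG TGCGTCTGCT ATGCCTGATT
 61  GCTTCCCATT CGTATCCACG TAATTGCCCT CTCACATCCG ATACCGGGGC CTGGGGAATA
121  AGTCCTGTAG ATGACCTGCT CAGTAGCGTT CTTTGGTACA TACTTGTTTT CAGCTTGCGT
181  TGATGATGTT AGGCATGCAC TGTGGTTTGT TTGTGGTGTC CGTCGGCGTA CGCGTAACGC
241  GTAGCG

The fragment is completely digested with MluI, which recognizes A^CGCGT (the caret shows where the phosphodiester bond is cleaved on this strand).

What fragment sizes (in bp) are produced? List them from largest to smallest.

MluI sites (ACGCGT) start at positions 230, 237.
MluI cuts after the first base of each site, so after positions 230, 237.
Linear molecule, 2 cuts → 3 fragments:
  1–230 → 230 bp
  231–237 → 7 bp
  238–246 → 9 bp
Sorted largest to smallest: 230, 9, 7 bp.

230, 9, 7 bp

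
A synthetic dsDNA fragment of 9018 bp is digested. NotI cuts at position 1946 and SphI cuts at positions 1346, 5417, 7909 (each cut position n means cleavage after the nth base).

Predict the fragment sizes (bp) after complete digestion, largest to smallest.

Combined cut positions (sorted): 1346, 1946, 5417, 7909.
Linear molecule, 4 cuts → 5 fragments:
  1346 − 0 = 1346 bp
  1946 − 1346 = 600 bp
  5417 − 1946 = 3471 bp
  7909 − 5417 = 2492 bp
  9018 − 7909 = 1109 bp
Sorted largest to smallest: 3471, 2492, 1346, 1109, 600 bp.

3471, 2492, 1346, 1109, 600 bp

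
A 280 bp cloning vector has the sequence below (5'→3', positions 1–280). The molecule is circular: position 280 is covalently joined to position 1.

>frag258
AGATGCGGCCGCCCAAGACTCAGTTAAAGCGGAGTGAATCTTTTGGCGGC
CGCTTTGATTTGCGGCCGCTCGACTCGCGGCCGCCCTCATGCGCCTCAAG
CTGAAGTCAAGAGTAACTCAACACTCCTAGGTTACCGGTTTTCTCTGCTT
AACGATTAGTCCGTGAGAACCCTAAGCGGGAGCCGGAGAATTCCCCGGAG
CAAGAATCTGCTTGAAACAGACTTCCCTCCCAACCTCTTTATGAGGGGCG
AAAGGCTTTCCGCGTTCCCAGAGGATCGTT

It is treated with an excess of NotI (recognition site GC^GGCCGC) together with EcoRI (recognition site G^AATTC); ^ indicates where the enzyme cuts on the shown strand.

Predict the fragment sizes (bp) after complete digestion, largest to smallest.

NotI sites (GCGGCCGC) start at positions 5, 46, 62, 77.
NotI cuts after base 2 of each site, so after positions 6, 47, 63, 78.
The EcoRI site (GAATTC) starts at position 188.
EcoRI cuts after the first base of each site, so after position 188.
Combined cut positions: 6, 47, 63, 78, 188.
Circular molecule, 5 cuts → 5 fragments:
  7–47 → 41 bp
  48–63 → 16 bp
  64–78 → 15 bp
  79–188 → 110 bp
  189–280 then 1–6 → 92 + 6 = 98 bp
Sorted largest to smallest: 110, 98, 41, 16, 15 bp.

110, 98, 41, 16, 15 bp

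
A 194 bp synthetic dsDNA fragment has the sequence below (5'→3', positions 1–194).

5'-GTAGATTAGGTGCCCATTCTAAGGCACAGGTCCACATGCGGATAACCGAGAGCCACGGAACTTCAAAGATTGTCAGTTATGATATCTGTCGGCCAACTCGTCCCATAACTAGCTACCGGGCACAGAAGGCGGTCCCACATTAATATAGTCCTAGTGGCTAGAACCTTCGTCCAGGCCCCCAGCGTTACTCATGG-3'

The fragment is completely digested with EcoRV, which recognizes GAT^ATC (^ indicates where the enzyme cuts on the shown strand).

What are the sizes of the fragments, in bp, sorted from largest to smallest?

The EcoRV site (GATATC) starts at position 81.
EcoRV cuts after base 3 of each site, so after position 83.
Linear molecule, 1 cut → 2 fragments:
  1–83 → 83 bp
  84–194 → 111 bp
Sorted largest to smallest: 111, 83 bp.

111, 83 bp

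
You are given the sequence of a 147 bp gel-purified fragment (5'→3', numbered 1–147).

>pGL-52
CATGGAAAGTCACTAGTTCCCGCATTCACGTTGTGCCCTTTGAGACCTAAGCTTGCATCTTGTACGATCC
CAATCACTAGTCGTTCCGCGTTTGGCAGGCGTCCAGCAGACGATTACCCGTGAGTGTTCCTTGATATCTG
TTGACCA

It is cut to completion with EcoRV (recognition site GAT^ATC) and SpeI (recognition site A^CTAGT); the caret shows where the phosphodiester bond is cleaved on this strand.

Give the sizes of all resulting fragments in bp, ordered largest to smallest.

64, 59, 12, 12 bp

The EcoRV site (GATATC) starts at position 133.
EcoRV cuts after base 3 of each site, so after position 135.
SpeI sites (ACTAGT) start at positions 12, 76.
SpeI cuts after the first base of each site, so after positions 12, 76.
Combined cut positions: 12, 76, 135.
Linear molecule, 3 cuts → 4 fragments:
  1–12 → 12 bp
  13–76 → 64 bp
  77–135 → 59 bp
  136–147 → 12 bp
Sorted largest to smallest: 64, 59, 12, 12 bp.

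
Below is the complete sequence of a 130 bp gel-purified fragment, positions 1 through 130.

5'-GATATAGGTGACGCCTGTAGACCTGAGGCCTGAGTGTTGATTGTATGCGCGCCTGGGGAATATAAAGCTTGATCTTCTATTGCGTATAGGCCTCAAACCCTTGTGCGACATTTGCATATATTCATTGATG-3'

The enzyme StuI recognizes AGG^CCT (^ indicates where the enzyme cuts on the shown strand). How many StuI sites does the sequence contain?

AGGCCT occurs starting at positions 26, 88.
StuI cuts at 2 sites.

2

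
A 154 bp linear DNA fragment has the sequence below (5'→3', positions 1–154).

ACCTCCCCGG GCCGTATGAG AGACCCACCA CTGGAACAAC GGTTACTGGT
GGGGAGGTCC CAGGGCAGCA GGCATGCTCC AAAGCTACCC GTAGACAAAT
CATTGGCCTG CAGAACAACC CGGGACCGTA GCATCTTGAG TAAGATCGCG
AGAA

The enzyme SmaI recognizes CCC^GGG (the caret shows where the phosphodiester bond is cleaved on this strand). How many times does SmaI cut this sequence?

2

CCCGGG occurs starting at positions 6, 119.
SmaI cuts at 2 sites.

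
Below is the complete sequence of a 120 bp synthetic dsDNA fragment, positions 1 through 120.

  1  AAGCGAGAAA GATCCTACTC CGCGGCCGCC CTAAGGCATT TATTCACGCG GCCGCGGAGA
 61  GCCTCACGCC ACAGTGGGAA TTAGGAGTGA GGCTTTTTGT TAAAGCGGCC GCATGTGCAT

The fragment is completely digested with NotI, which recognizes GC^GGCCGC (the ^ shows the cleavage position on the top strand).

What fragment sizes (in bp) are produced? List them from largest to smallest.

57, 26, 23, 14 bp

NotI sites (GCGGCCGC) start at positions 22, 48, 105.
NotI cuts after base 2 of each site, so after positions 23, 49, 106.
Linear molecule, 3 cuts → 4 fragments:
  1–23 → 23 bp
  24–49 → 26 bp
  50–106 → 57 bp
  107–120 → 14 bp
Sorted largest to smallest: 57, 26, 23, 14 bp.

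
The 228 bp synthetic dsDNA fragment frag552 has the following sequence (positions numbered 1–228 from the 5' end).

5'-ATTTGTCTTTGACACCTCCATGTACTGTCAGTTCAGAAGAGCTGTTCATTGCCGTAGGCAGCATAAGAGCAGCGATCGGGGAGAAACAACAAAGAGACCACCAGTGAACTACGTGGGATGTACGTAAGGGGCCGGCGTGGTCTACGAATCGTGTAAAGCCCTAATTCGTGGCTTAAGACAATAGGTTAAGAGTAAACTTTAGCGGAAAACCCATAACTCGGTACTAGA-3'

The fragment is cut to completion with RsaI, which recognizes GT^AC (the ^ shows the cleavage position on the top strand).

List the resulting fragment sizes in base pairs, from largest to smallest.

RsaI sites (GTAC) start at positions 22, 120, 221.
RsaI cuts after base 2 of each site, so after positions 23, 121, 222.
Linear molecule, 3 cuts → 4 fragments:
  1–23 → 23 bp
  24–121 → 98 bp
  122–222 → 101 bp
  223–228 → 6 bp
Sorted largest to smallest: 101, 98, 23, 6 bp.

101, 98, 23, 6 bp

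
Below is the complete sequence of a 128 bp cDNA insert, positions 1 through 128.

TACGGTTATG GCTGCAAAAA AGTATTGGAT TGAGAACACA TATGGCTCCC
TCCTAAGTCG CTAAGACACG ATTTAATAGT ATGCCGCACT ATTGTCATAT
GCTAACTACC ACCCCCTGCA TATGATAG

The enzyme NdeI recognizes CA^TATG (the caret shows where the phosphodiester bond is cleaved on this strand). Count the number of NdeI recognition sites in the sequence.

3

CATATG occurs starting at positions 39, 96, 119.
NdeI cuts at 3 sites.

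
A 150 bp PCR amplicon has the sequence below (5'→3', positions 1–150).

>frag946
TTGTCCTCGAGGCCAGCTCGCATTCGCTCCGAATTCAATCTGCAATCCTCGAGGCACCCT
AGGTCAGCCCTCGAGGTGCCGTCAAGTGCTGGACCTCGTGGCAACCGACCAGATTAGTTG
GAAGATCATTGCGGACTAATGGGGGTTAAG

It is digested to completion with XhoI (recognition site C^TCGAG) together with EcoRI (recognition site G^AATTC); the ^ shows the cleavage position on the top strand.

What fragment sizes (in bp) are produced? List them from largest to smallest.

80, 25, 22, 17, 6 bp

XhoI sites (CTCGAG) start at positions 6, 48, 70.
XhoI cuts after the first base of each site, so after positions 6, 48, 70.
The EcoRI site (GAATTC) starts at position 31.
EcoRI cuts after the first base of each site, so after position 31.
Combined cut positions: 6, 31, 48, 70.
Linear molecule, 4 cuts → 5 fragments:
  1–6 → 6 bp
  7–31 → 25 bp
  32–48 → 17 bp
  49–70 → 22 bp
  71–150 → 80 bp
Sorted largest to smallest: 80, 25, 22, 17, 6 bp.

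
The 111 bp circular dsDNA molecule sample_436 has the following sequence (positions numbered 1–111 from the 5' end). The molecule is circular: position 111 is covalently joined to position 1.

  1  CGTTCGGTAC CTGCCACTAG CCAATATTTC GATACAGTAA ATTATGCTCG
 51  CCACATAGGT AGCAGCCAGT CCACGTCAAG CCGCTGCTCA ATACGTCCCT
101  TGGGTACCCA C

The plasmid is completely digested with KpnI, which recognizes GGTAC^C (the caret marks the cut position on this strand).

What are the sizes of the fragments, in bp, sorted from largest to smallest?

97, 14 bp

KpnI sites (GGTACC) start at positions 6, 103.
KpnI cuts after base 5 of each site (before the last base), so after positions 10, 107.
Circular molecule, 2 cuts → 2 fragments:
  11–107 → 97 bp
  108–111 then 1–10 → 4 + 10 = 14 bp
Sorted largest to smallest: 97, 14 bp.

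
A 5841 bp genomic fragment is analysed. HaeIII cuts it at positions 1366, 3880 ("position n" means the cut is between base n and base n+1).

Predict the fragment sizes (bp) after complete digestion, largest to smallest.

2514, 1961, 1366 bp

Linear molecule, 2 cuts → 3 fragments:
  1366 − 0 = 1366 bp
  3880 − 1366 = 2514 bp
  5841 − 3880 = 1961 bp
Sorted largest to smallest: 2514, 1961, 1366 bp.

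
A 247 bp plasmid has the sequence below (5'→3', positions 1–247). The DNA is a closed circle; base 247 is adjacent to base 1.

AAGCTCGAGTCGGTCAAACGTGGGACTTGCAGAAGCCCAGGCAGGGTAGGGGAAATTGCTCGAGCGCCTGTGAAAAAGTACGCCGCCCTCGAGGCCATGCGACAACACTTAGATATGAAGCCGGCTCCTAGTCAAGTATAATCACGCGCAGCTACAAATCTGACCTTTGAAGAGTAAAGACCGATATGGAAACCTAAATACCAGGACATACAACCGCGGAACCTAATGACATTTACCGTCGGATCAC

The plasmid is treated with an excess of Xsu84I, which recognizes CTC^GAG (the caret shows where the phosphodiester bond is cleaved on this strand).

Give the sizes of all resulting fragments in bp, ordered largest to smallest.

163, 55, 29 bp

Xsu84I sites (CTCGAG) start at positions 4, 59, 88.
Xsu84I cuts after base 3 of each site, so after positions 6, 61, 90.
Circular molecule, 3 cuts → 3 fragments:
  7–61 → 55 bp
  62–90 → 29 bp
  91–247 then 1–6 → 157 + 6 = 163 bp
Sorted largest to smallest: 163, 55, 29 bp.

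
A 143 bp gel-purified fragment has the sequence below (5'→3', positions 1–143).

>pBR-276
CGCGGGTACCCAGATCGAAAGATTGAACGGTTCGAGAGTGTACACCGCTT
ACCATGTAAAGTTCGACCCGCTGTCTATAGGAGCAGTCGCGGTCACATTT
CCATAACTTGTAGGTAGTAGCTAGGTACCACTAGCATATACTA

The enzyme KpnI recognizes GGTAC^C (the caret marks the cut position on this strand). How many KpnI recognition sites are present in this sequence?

2

GGTACC occurs starting at positions 5, 124.
KpnI cuts at 2 sites.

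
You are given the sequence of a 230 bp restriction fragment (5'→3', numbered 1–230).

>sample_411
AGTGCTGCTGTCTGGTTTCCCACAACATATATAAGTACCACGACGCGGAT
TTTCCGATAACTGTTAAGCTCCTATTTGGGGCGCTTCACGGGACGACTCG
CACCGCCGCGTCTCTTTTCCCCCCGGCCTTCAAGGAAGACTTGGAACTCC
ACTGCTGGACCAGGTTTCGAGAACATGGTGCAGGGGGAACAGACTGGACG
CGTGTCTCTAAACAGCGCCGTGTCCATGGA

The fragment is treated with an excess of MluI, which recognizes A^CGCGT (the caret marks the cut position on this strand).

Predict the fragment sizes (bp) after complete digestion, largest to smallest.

The MluI site (ACGCGT) starts at position 198.
MluI cuts after the first base of each site, so after position 198.
Linear molecule, 1 cut → 2 fragments:
  1–198 → 198 bp
  199–230 → 32 bp
Sorted largest to smallest: 198, 32 bp.

198, 32 bp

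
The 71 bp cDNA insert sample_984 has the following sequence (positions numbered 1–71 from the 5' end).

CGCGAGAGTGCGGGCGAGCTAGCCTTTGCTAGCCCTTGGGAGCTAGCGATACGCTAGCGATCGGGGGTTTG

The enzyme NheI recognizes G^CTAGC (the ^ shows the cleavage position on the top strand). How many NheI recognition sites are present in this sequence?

4

GCTAGC occurs starting at positions 18, 28, 42, 53.
NheI cuts at 4 sites.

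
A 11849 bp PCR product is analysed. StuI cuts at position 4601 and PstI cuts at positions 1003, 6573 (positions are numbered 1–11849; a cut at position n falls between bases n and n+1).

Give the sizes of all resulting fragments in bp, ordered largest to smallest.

5276, 3598, 1972, 1003 bp

Combined cut positions (sorted): 1003, 4601, 6573.
Linear molecule, 3 cuts → 4 fragments:
  1003 − 0 = 1003 bp
  4601 − 1003 = 3598 bp
  6573 − 4601 = 1972 bp
  11849 − 6573 = 5276 bp
Sorted largest to smallest: 5276, 3598, 1972, 1003 bp.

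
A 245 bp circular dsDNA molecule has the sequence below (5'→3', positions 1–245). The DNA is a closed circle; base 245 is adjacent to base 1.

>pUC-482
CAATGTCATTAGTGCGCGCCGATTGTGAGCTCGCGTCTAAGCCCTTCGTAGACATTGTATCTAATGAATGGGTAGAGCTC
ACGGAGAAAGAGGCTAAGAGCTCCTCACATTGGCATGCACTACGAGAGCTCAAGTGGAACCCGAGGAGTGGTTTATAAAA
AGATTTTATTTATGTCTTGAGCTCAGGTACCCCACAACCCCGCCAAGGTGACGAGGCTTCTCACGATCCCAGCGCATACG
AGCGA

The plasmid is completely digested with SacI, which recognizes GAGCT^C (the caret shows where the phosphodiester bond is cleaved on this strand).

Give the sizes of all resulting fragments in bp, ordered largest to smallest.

SacI sites (GAGCTC) start at positions 27, 75, 98, 126, 179.
SacI cuts after base 5 of each site (before the last base), so after positions 31, 79, 102, 130, 183.
Circular molecule, 5 cuts → 5 fragments:
  32–79 → 48 bp
  80–102 → 23 bp
  103–130 → 28 bp
  131–183 → 53 bp
  184–245 then 1–31 → 62 + 31 = 93 bp
Sorted largest to smallest: 93, 53, 48, 28, 23 bp.

93, 53, 48, 28, 23 bp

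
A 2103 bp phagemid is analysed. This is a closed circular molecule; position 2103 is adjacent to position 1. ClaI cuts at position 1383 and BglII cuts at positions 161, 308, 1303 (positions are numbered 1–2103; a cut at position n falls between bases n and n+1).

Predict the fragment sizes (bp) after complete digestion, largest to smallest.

995, 881, 147, 80 bp

Combined cut positions (sorted): 161, 308, 1303, 1383.
Circular molecule, 4 cuts → 4 fragments:
  308 − 161 = 147 bp
  1303 − 308 = 995 bp
  1383 − 1303 = 80 bp
  wrap: 2103 − 1383 + 161 = 881 bp
Sorted largest to smallest: 995, 881, 147, 80 bp.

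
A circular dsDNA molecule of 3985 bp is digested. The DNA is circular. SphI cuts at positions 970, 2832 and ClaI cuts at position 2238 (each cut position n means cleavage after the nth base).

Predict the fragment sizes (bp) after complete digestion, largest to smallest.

Combined cut positions (sorted): 970, 2238, 2832.
Circular molecule, 3 cuts → 3 fragments:
  2238 − 970 = 1268 bp
  2832 − 2238 = 594 bp
  wrap: 3985 − 2832 + 970 = 2123 bp
Sorted largest to smallest: 2123, 1268, 594 bp.

2123, 1268, 594 bp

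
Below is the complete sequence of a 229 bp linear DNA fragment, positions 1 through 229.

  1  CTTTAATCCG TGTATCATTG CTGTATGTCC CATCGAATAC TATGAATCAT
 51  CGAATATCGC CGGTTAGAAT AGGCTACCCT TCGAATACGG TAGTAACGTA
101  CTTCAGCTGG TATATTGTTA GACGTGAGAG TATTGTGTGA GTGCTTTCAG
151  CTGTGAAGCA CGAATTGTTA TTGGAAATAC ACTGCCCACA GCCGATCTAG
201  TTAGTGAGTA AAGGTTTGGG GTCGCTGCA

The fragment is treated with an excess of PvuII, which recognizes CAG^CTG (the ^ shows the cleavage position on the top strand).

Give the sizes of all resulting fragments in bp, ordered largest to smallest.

PvuII sites (CAGCTG) start at positions 104, 148.
PvuII cuts after base 3 of each site, so after positions 106, 150.
Linear molecule, 2 cuts → 3 fragments:
  1–106 → 106 bp
  107–150 → 44 bp
  151–229 → 79 bp
Sorted largest to smallest: 106, 79, 44 bp.

106, 79, 44 bp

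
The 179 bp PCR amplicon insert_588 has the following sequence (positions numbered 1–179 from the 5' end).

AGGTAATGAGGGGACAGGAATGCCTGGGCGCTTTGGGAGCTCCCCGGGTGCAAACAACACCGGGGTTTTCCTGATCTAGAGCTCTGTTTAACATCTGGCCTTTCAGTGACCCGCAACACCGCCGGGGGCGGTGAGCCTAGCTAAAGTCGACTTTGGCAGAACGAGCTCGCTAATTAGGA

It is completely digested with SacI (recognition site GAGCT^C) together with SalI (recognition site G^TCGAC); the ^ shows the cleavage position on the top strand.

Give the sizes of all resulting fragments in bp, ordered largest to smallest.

63, 42, 41, 21, 12 bp

SacI sites (GAGCTC) start at positions 37, 79, 163.
SacI cuts after base 5 of each site (before the last base), so after positions 41, 83, 167.
The SalI site (GTCGAC) starts at position 146.
SalI cuts after the first base of each site, so after position 146.
Combined cut positions: 41, 83, 146, 167.
Linear molecule, 4 cuts → 5 fragments:
  1–41 → 41 bp
  42–83 → 42 bp
  84–146 → 63 bp
  147–167 → 21 bp
  168–179 → 12 bp
Sorted largest to smallest: 63, 42, 41, 21, 12 bp.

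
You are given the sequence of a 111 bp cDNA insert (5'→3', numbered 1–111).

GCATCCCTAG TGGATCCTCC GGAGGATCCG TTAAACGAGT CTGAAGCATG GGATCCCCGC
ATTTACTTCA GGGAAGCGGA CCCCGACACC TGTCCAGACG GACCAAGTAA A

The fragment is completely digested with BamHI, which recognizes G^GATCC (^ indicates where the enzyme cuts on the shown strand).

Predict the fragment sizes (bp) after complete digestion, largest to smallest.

BamHI sites (GGATCC) start at positions 12, 24, 51.
BamHI cuts after the first base of each site, so after positions 12, 24, 51.
Linear molecule, 3 cuts → 4 fragments:
  1–12 → 12 bp
  13–24 → 12 bp
  25–51 → 27 bp
  52–111 → 60 bp
Sorted largest to smallest: 60, 27, 12, 12 bp.

60, 27, 12, 12 bp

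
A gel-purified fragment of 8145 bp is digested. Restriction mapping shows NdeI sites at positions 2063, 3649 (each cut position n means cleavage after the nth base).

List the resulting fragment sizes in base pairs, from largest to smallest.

4496, 2063, 1586 bp

Linear molecule, 2 cuts → 3 fragments:
  2063 − 0 = 2063 bp
  3649 − 2063 = 1586 bp
  8145 − 3649 = 4496 bp
Sorted largest to smallest: 4496, 2063, 1586 bp.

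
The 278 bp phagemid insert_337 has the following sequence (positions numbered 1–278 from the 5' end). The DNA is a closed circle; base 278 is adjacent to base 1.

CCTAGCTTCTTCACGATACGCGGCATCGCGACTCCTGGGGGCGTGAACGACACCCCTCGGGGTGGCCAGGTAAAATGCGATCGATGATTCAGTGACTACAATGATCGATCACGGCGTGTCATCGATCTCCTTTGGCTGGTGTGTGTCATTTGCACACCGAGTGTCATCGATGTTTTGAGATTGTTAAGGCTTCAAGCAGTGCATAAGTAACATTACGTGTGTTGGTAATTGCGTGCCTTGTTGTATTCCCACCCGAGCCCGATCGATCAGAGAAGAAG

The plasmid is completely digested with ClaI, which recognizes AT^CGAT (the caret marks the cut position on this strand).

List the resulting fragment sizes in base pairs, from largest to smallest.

ClaI sites (ATCGAT) start at positions 80, 104, 121, 166, 262.
ClaI cuts after base 2 of each site, so after positions 81, 105, 122, 167, 263.
Circular molecule, 5 cuts → 5 fragments:
  82–105 → 24 bp
  106–122 → 17 bp
  123–167 → 45 bp
  168–263 → 96 bp
  264–278 then 1–81 → 15 + 81 = 96 bp
Sorted largest to smallest: 96, 96, 45, 24, 17 bp.

96, 96, 45, 24, 17 bp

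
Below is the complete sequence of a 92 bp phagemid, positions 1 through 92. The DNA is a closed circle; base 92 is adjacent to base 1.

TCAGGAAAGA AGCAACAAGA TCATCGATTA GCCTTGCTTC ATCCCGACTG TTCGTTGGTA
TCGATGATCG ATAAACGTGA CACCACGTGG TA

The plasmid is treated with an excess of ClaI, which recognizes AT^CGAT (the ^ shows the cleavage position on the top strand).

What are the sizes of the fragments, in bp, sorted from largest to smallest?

48, 37, 7 bp

ClaI sites (ATCGAT) start at positions 23, 60, 67.
ClaI cuts after base 2 of each site, so after positions 24, 61, 68.
Circular molecule, 3 cuts → 3 fragments:
  25–61 → 37 bp
  62–68 → 7 bp
  69–92 then 1–24 → 24 + 24 = 48 bp
Sorted largest to smallest: 48, 37, 7 bp.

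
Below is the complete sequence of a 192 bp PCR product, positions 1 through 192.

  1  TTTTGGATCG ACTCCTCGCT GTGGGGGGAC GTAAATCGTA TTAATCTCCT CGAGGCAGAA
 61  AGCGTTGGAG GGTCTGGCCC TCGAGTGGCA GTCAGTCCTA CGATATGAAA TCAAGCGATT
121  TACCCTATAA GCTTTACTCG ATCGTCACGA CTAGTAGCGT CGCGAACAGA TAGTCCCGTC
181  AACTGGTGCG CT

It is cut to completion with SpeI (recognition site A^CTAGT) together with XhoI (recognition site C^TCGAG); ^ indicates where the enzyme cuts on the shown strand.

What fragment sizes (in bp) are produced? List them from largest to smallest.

The SpeI site (ACTAGT) starts at position 150.
SpeI cuts after the first base of each site, so after position 150.
XhoI sites (CTCGAG) start at positions 49, 80.
XhoI cuts after the first base of each site, so after positions 49, 80.
Combined cut positions: 49, 80, 150.
Linear molecule, 3 cuts → 4 fragments:
  1–49 → 49 bp
  50–80 → 31 bp
  81–150 → 70 bp
  151–192 → 42 bp
Sorted largest to smallest: 70, 49, 42, 31 bp.

70, 49, 42, 31 bp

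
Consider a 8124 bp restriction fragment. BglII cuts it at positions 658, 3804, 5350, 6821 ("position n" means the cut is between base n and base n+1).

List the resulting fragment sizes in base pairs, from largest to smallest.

3146, 1546, 1471, 1303, 658 bp

Linear molecule, 4 cuts → 5 fragments:
  658 − 0 = 658 bp
  3804 − 658 = 3146 bp
  5350 − 3804 = 1546 bp
  6821 − 5350 = 1471 bp
  8124 − 6821 = 1303 bp
Sorted largest to smallest: 3146, 1546, 1471, 1303, 658 bp.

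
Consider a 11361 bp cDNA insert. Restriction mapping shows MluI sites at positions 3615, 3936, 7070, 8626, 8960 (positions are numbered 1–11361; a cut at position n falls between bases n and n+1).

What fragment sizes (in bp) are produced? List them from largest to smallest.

Linear molecule, 5 cuts → 6 fragments:
  3615 − 0 = 3615 bp
  3936 − 3615 = 321 bp
  7070 − 3936 = 3134 bp
  8626 − 7070 = 1556 bp
  8960 − 8626 = 334 bp
  11361 − 8960 = 2401 bp
Sorted largest to smallest: 3615, 3134, 2401, 1556, 334, 321 bp.

3615, 3134, 2401, 1556, 334, 321 bp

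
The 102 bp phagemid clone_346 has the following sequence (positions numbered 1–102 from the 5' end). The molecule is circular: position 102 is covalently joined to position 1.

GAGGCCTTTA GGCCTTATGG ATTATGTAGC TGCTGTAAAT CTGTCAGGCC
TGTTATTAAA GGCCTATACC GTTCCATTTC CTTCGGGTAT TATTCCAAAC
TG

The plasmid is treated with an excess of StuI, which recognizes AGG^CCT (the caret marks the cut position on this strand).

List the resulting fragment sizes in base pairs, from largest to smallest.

StuI sites (AGGCCT) start at positions 2, 10, 46, 60.
StuI cuts after base 3 of each site, so after positions 4, 12, 48, 62.
Circular molecule, 4 cuts → 4 fragments:
  5–12 → 8 bp
  13–48 → 36 bp
  49–62 → 14 bp
  63–102 then 1–4 → 40 + 4 = 44 bp
Sorted largest to smallest: 44, 36, 14, 8 bp.

44, 36, 14, 8 bp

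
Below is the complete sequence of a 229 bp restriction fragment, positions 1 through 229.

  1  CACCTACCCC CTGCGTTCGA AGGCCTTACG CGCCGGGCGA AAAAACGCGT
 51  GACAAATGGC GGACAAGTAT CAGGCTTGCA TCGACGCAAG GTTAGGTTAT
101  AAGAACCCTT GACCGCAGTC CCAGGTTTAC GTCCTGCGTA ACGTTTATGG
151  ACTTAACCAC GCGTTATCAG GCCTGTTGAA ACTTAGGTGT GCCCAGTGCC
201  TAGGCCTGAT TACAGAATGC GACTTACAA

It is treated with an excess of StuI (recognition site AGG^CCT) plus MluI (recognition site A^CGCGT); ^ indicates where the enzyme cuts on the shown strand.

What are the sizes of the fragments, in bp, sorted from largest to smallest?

StuI sites (AGGCCT) start at positions 21, 169, 202.
StuI cuts after base 3 of each site, so after positions 23, 171, 204.
MluI sites (ACGCGT) start at positions 45, 159.
MluI cuts after the first base of each site, so after positions 45, 159.
Combined cut positions: 23, 45, 159, 171, 204.
Linear molecule, 5 cuts → 6 fragments:
  1–23 → 23 bp
  24–45 → 22 bp
  46–159 → 114 bp
  160–171 → 12 bp
  172–204 → 33 bp
  205–229 → 25 bp
Sorted largest to smallest: 114, 33, 25, 23, 22, 12 bp.

114, 33, 25, 23, 22, 12 bp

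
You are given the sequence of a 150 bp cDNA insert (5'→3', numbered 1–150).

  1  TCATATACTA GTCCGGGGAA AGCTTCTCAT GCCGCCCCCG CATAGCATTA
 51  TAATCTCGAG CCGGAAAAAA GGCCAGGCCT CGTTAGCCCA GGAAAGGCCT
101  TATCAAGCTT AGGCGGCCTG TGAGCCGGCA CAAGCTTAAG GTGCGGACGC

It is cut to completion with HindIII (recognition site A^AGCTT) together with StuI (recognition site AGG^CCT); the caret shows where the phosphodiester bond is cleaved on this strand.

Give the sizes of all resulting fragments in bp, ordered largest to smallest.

57, 27, 20, 20, 18, 8 bp

HindIII sites (AAGCTT) start at positions 20, 105, 132.
HindIII cuts after the first base of each site, so after positions 20, 105, 132.
StuI sites (AGGCCT) start at positions 75, 95.
StuI cuts after base 3 of each site, so after positions 77, 97.
Combined cut positions: 20, 77, 97, 105, 132.
Linear molecule, 5 cuts → 6 fragments:
  1–20 → 20 bp
  21–77 → 57 bp
  78–97 → 20 bp
  98–105 → 8 bp
  106–132 → 27 bp
  133–150 → 18 bp
Sorted largest to smallest: 57, 27, 20, 20, 18, 8 bp.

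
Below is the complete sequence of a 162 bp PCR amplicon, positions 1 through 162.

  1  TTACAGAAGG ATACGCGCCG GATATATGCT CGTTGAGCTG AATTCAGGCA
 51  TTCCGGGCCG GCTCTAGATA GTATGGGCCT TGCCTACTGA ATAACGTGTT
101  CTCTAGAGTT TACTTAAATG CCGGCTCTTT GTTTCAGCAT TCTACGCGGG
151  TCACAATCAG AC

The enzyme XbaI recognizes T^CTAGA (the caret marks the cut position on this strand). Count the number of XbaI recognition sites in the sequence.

TCTAGA occurs starting at positions 63, 102.
XbaI cuts at 2 sites.

2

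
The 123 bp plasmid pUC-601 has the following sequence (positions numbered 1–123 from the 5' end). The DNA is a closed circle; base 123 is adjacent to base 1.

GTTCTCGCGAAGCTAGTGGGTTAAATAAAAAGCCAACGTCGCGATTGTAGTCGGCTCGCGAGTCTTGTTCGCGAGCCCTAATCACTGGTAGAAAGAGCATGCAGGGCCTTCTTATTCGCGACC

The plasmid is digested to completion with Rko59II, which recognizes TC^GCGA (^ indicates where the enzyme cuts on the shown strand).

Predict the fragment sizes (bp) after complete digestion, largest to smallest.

Rko59II sites (TCGCGA) start at positions 5, 39, 56, 69, 116.
Rko59II cuts after base 2 of each site, so after positions 6, 40, 57, 70, 117.
Circular molecule, 5 cuts → 5 fragments:
  7–40 → 34 bp
  41–57 → 17 bp
  58–70 → 13 bp
  71–117 → 47 bp
  118–123 then 1–6 → 6 + 6 = 12 bp
Sorted largest to smallest: 47, 34, 17, 13, 12 bp.

47, 34, 17, 13, 12 bp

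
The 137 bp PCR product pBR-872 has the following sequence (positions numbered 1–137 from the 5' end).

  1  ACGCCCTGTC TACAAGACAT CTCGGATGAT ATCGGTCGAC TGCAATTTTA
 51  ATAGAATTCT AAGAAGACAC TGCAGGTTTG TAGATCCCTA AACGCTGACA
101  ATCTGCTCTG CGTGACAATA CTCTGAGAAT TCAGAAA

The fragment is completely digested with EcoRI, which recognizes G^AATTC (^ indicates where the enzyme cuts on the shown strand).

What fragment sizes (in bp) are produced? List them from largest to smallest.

73, 54, 10 bp

EcoRI sites (GAATTC) start at positions 54, 127.
EcoRI cuts after the first base of each site, so after positions 54, 127.
Linear molecule, 2 cuts → 3 fragments:
  1–54 → 54 bp
  55–127 → 73 bp
  128–137 → 10 bp
Sorted largest to smallest: 73, 54, 10 bp.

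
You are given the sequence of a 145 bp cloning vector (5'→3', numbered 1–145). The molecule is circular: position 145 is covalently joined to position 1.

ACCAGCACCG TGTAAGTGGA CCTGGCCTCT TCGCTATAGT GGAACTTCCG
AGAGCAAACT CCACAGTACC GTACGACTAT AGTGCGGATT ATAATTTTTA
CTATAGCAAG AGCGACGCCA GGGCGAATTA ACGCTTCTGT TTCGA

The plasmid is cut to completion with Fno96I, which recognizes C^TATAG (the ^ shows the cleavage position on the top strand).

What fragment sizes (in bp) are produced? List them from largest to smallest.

78, 43, 24 bp

Fno96I sites (CTATAG) start at positions 34, 77, 101.
Fno96I cuts after the first base of each site, so after positions 34, 77, 101.
Circular molecule, 3 cuts → 3 fragments:
  35–77 → 43 bp
  78–101 → 24 bp
  102–145 then 1–34 → 44 + 34 = 78 bp
Sorted largest to smallest: 78, 43, 24 bp.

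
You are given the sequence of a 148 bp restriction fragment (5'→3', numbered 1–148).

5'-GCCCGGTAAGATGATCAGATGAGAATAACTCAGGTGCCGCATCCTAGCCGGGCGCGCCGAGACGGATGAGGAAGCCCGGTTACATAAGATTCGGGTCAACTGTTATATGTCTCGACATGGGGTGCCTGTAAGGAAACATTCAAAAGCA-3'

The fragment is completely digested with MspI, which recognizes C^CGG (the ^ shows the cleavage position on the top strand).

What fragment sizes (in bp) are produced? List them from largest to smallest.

72, 45, 28, 3 bp

MspI sites (CCGG) start at positions 3, 48, 76.
MspI cuts after the first base of each site, so after positions 3, 48, 76.
Linear molecule, 3 cuts → 4 fragments:
  1–3 → 3 bp
  4–48 → 45 bp
  49–76 → 28 bp
  77–148 → 72 bp
Sorted largest to smallest: 72, 45, 28, 3 bp.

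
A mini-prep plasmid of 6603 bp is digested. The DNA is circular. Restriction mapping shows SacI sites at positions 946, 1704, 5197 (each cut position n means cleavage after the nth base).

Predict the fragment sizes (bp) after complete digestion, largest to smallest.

Circular molecule, 3 cuts → 3 fragments:
  1704 − 946 = 758 bp
  5197 − 1704 = 3493 bp
  wrap: 6603 − 5197 + 946 = 2352 bp
Sorted largest to smallest: 3493, 2352, 758 bp.

3493, 2352, 758 bp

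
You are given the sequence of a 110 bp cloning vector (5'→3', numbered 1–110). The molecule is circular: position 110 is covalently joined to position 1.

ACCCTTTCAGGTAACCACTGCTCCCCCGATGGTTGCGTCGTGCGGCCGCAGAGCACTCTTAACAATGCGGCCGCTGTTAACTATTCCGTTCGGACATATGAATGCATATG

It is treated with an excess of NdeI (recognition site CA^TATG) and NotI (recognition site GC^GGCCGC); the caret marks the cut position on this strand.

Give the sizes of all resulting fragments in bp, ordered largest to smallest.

NdeI sites (CATATG) start at positions 95, 105.
NdeI cuts after base 2 of each site, so after positions 96, 106.
NotI sites (GCGGCCGC) start at positions 42, 67.
NotI cuts after base 2 of each site, so after positions 43, 68.
Combined cut positions: 43, 68, 96, 106.
Circular molecule, 4 cuts → 4 fragments:
  44–68 → 25 bp
  69–96 → 28 bp
  97–106 → 10 bp
  107–110 then 1–43 → 4 + 43 = 47 bp
Sorted largest to smallest: 47, 28, 25, 10 bp.

47, 28, 25, 10 bp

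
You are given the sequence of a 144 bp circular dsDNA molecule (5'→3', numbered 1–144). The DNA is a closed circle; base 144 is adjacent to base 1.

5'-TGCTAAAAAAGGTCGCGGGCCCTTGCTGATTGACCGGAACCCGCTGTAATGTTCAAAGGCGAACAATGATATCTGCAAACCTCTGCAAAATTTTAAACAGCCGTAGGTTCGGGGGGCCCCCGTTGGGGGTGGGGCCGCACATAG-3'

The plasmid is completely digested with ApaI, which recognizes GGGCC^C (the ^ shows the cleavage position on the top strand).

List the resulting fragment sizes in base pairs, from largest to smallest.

97, 47 bp

ApaI sites (GGGCCC) start at positions 17, 114.
ApaI cuts after base 5 of each site (before the last base), so after positions 21, 118.
Circular molecule, 2 cuts → 2 fragments:
  22–118 → 97 bp
  119–144 then 1–21 → 26 + 21 = 47 bp
Sorted largest to smallest: 97, 47 bp.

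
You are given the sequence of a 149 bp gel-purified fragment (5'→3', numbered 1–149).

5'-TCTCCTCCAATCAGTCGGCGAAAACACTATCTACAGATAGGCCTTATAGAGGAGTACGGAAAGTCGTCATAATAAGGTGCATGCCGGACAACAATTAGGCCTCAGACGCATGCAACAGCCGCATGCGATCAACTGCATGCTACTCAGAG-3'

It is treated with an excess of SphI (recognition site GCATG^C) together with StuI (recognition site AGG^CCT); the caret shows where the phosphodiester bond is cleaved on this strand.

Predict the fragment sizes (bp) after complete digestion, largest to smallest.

42, 41, 16, 14, 13, 13, 10 bp

SphI sites (GCATGC) start at positions 79, 108, 121, 135.
SphI cuts after base 5 of each site (before the last base), so after positions 83, 112, 125, 139.
StuI sites (AGGCCT) start at positions 39, 97.
StuI cuts after base 3 of each site, so after positions 41, 99.
Combined cut positions: 41, 83, 99, 112, 125, 139.
Linear molecule, 6 cuts → 7 fragments:
  1–41 → 41 bp
  42–83 → 42 bp
  84–99 → 16 bp
  100–112 → 13 bp
  113–125 → 13 bp
  126–139 → 14 bp
  140–149 → 10 bp
Sorted largest to smallest: 42, 41, 16, 14, 13, 13, 10 bp.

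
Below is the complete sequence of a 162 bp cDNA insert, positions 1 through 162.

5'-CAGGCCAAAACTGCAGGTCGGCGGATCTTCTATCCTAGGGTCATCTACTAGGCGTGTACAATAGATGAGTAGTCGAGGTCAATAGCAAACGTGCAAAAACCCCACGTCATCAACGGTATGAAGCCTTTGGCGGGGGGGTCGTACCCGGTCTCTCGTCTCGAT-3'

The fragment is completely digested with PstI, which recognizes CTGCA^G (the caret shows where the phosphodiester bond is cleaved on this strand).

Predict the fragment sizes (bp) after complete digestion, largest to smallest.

147, 15 bp

The PstI site (CTGCAG) starts at position 11.
PstI cuts after base 5 of each site (before the last base), so after position 15.
Linear molecule, 1 cut → 2 fragments:
  1–15 → 15 bp
  16–162 → 147 bp
Sorted largest to smallest: 147, 15 bp.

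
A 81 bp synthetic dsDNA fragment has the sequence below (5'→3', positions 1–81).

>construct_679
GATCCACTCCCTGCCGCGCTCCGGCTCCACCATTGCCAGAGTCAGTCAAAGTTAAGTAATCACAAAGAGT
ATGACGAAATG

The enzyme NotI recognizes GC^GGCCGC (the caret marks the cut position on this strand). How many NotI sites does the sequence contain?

0

No occurrence of GCGGCCGC is present in the sequence.
NotI does not cut: 0 sites.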